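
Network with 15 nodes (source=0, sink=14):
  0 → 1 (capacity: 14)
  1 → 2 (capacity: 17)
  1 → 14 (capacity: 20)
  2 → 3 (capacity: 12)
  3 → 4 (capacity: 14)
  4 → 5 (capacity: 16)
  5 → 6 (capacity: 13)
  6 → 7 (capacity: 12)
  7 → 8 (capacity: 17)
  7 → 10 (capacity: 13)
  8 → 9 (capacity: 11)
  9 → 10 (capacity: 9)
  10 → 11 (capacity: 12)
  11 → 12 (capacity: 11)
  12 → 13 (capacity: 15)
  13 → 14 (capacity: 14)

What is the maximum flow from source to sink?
Maximum flow = 14

Max flow: 14

Flow assignment:
  0 → 1: 14/14
  1 → 14: 14/20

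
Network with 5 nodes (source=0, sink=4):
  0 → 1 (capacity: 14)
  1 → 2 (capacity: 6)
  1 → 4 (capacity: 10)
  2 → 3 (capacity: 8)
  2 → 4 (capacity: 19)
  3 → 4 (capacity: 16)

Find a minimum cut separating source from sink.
Min cut value = 14, edges: (0,1)

Min cut value: 14
Partition: S = [0], T = [1, 2, 3, 4]
Cut edges: (0,1)

By max-flow min-cut theorem, max flow = min cut = 14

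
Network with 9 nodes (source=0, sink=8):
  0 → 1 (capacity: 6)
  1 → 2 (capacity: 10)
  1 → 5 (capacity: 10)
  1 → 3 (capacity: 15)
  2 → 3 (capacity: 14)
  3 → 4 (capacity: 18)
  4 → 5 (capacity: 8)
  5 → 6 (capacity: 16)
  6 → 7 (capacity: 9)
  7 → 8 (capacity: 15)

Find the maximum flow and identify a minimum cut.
Max flow = 6, Min cut edges: (0,1)

Maximum flow: 6
Minimum cut: (0,1)
Partition: S = [0], T = [1, 2, 3, 4, 5, 6, 7, 8]

Max-flow min-cut theorem verified: both equal 6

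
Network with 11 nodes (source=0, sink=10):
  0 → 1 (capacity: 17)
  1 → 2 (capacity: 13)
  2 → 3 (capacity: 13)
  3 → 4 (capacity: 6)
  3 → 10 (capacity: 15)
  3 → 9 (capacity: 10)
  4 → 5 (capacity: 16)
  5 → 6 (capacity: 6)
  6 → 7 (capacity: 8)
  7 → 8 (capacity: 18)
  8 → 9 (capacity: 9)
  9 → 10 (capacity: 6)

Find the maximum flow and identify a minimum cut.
Max flow = 13, Min cut edges: (2,3)

Maximum flow: 13
Minimum cut: (2,3)
Partition: S = [0, 1, 2], T = [3, 4, 5, 6, 7, 8, 9, 10]

Max-flow min-cut theorem verified: both equal 13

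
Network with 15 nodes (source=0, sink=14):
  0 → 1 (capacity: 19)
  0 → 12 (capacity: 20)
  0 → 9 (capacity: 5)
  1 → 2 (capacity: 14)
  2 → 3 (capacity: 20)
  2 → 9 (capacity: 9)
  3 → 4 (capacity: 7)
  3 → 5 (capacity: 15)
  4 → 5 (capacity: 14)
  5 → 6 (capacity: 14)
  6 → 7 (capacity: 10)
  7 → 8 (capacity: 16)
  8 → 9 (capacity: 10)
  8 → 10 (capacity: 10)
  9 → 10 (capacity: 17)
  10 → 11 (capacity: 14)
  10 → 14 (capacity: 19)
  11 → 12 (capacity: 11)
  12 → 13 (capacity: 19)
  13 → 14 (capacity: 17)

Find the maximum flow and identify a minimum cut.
Max flow = 36, Min cut edges: (10,14), (13,14)

Maximum flow: 36
Minimum cut: (10,14), (13,14)
Partition: S = [0, 1, 2, 3, 4, 5, 6, 7, 8, 9, 10, 11, 12, 13], T = [14]

Max-flow min-cut theorem verified: both equal 36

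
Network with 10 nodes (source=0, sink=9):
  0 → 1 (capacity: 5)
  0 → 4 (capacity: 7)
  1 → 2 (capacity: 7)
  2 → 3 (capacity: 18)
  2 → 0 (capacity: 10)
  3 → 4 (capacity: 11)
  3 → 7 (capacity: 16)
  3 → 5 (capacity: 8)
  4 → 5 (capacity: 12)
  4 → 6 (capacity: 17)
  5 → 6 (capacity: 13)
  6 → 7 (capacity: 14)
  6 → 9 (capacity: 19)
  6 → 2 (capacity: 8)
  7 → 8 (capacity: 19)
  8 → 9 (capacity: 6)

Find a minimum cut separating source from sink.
Min cut value = 12, edges: (0,1), (0,4)

Min cut value: 12
Partition: S = [0], T = [1, 2, 3, 4, 5, 6, 7, 8, 9]
Cut edges: (0,1), (0,4)

By max-flow min-cut theorem, max flow = min cut = 12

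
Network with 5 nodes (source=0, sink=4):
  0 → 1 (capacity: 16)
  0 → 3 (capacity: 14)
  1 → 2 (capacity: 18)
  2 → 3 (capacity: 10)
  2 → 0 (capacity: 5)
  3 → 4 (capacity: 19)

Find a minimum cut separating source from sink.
Min cut value = 19, edges: (3,4)

Min cut value: 19
Partition: S = [0, 1, 2, 3], T = [4]
Cut edges: (3,4)

By max-flow min-cut theorem, max flow = min cut = 19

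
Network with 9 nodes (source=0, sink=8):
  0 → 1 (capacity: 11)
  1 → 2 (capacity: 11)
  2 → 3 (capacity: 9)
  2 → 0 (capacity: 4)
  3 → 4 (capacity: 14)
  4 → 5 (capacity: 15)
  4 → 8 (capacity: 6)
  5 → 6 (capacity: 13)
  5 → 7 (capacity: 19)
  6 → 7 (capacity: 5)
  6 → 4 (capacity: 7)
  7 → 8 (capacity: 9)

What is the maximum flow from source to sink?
Maximum flow = 9

Max flow: 9

Flow assignment:
  0 → 1: 9/11
  1 → 2: 9/11
  2 → 3: 9/9
  3 → 4: 9/14
  4 → 5: 3/15
  4 → 8: 6/6
  5 → 7: 3/19
  7 → 8: 3/9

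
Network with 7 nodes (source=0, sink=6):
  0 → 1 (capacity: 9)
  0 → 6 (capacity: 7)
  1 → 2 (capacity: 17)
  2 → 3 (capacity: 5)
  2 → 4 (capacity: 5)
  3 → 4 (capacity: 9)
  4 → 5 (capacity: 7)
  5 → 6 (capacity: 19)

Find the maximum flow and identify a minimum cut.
Max flow = 14, Min cut edges: (0,6), (4,5)

Maximum flow: 14
Minimum cut: (0,6), (4,5)
Partition: S = [0, 1, 2, 3, 4], T = [5, 6]

Max-flow min-cut theorem verified: both equal 14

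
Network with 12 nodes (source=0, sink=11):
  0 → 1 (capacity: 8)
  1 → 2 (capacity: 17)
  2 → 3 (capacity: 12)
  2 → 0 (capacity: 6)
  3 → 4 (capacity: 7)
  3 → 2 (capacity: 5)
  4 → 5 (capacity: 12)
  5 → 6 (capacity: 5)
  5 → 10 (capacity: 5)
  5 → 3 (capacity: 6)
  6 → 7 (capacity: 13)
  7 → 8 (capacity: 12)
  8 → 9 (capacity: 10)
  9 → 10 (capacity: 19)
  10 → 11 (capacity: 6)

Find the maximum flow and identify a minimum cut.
Max flow = 6, Min cut edges: (10,11)

Maximum flow: 6
Minimum cut: (10,11)
Partition: S = [0, 1, 2, 3, 4, 5, 6, 7, 8, 9, 10], T = [11]

Max-flow min-cut theorem verified: both equal 6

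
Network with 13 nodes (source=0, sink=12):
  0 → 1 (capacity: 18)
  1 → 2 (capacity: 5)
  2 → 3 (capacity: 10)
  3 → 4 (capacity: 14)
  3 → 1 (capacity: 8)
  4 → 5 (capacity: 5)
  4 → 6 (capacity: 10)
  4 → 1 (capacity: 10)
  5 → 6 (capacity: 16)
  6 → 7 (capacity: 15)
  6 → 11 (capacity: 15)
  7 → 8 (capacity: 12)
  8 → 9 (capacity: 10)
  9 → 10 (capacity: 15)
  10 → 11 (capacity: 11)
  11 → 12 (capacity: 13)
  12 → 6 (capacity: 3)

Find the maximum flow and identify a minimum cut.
Max flow = 5, Min cut edges: (1,2)

Maximum flow: 5
Minimum cut: (1,2)
Partition: S = [0, 1], T = [2, 3, 4, 5, 6, 7, 8, 9, 10, 11, 12]

Max-flow min-cut theorem verified: both equal 5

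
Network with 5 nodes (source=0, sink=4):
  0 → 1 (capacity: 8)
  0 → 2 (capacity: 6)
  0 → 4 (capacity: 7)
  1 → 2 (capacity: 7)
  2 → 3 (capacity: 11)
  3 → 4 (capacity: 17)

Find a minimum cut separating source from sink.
Min cut value = 18, edges: (0,4), (2,3)

Min cut value: 18
Partition: S = [0, 1, 2], T = [3, 4]
Cut edges: (0,4), (2,3)

By max-flow min-cut theorem, max flow = min cut = 18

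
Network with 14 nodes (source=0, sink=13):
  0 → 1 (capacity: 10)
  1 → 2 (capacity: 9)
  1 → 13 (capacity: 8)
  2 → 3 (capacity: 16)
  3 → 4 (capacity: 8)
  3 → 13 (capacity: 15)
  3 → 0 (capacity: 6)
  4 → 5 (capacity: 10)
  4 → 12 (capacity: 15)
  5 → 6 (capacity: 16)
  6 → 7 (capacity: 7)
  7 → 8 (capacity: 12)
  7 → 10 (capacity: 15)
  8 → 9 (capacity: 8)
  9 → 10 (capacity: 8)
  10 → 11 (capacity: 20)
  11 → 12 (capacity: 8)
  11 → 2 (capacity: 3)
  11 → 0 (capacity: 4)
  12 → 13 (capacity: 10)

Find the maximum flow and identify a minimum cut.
Max flow = 10, Min cut edges: (0,1)

Maximum flow: 10
Minimum cut: (0,1)
Partition: S = [0], T = [1, 2, 3, 4, 5, 6, 7, 8, 9, 10, 11, 12, 13]

Max-flow min-cut theorem verified: both equal 10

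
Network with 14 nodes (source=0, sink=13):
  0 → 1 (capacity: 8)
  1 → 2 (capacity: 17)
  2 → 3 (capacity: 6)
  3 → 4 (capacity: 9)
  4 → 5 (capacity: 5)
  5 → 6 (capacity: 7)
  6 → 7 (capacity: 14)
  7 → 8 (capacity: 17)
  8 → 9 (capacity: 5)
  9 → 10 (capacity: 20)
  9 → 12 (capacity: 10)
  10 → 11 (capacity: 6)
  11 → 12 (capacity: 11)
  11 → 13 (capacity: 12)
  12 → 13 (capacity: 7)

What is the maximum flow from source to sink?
Maximum flow = 5

Max flow: 5

Flow assignment:
  0 → 1: 5/8
  1 → 2: 5/17
  2 → 3: 5/6
  3 → 4: 5/9
  4 → 5: 5/5
  5 → 6: 5/7
  6 → 7: 5/14
  7 → 8: 5/17
  8 → 9: 5/5
  9 → 12: 5/10
  12 → 13: 5/7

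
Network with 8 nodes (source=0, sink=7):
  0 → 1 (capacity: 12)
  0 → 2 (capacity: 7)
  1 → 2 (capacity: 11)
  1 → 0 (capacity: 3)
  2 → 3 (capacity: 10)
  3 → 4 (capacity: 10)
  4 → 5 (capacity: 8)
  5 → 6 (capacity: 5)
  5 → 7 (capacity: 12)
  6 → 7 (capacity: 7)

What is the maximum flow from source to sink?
Maximum flow = 8

Max flow: 8

Flow assignment:
  0 → 1: 8/12
  1 → 2: 8/11
  2 → 3: 8/10
  3 → 4: 8/10
  4 → 5: 8/8
  5 → 7: 8/12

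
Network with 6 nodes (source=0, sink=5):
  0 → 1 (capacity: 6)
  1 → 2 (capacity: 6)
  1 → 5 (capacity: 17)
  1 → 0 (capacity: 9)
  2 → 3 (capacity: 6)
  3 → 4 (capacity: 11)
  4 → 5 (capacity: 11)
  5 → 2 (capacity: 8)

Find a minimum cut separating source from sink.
Min cut value = 6, edges: (0,1)

Min cut value: 6
Partition: S = [0], T = [1, 2, 3, 4, 5]
Cut edges: (0,1)

By max-flow min-cut theorem, max flow = min cut = 6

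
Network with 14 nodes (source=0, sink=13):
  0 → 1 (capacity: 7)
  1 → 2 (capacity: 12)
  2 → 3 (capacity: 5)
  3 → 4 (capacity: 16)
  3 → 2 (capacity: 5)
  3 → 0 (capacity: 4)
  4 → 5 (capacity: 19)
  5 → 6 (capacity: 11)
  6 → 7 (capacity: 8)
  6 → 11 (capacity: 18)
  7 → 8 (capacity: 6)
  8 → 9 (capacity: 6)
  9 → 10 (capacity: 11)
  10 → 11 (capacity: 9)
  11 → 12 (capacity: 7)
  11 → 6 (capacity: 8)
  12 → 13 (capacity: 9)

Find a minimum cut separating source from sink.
Min cut value = 5, edges: (2,3)

Min cut value: 5
Partition: S = [0, 1, 2], T = [3, 4, 5, 6, 7, 8, 9, 10, 11, 12, 13]
Cut edges: (2,3)

By max-flow min-cut theorem, max flow = min cut = 5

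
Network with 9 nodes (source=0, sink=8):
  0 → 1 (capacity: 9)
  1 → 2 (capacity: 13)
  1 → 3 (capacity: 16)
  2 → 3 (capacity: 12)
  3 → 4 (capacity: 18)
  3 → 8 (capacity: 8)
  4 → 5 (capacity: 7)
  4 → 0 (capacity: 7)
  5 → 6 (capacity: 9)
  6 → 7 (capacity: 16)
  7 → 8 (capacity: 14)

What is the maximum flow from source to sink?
Maximum flow = 9

Max flow: 9

Flow assignment:
  0 → 1: 9/9
  1 → 3: 9/16
  3 → 4: 1/18
  3 → 8: 8/8
  4 → 5: 1/7
  5 → 6: 1/9
  6 → 7: 1/16
  7 → 8: 1/14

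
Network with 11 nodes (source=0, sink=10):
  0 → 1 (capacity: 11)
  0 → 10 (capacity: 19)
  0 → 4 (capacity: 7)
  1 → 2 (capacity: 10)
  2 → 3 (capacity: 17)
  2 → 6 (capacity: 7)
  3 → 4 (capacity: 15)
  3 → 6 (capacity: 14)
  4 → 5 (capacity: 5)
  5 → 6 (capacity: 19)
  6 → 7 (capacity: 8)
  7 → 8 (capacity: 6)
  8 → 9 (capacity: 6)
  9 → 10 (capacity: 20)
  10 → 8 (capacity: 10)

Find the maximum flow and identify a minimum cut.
Max flow = 25, Min cut edges: (0,10), (8,9)

Maximum flow: 25
Minimum cut: (0,10), (8,9)
Partition: S = [0, 1, 2, 3, 4, 5, 6, 7, 8], T = [9, 10]

Max-flow min-cut theorem verified: both equal 25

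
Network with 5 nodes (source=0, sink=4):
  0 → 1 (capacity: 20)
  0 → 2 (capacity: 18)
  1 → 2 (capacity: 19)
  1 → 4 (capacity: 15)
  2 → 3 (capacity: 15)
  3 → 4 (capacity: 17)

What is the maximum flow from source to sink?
Maximum flow = 30

Max flow: 30

Flow assignment:
  0 → 1: 15/20
  0 → 2: 15/18
  1 → 4: 15/15
  2 → 3: 15/15
  3 → 4: 15/17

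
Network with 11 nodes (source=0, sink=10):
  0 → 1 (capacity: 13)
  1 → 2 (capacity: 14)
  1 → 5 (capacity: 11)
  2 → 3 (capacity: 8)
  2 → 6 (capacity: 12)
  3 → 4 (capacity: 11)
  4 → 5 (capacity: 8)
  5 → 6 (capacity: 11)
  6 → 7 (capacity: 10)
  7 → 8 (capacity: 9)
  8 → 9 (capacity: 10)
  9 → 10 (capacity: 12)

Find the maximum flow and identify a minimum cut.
Max flow = 9, Min cut edges: (7,8)

Maximum flow: 9
Minimum cut: (7,8)
Partition: S = [0, 1, 2, 3, 4, 5, 6, 7], T = [8, 9, 10]

Max-flow min-cut theorem verified: both equal 9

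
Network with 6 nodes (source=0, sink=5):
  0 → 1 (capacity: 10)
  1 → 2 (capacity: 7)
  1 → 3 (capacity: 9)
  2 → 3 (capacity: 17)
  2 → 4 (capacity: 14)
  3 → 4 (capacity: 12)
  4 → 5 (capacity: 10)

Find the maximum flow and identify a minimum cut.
Max flow = 10, Min cut edges: (4,5)

Maximum flow: 10
Minimum cut: (4,5)
Partition: S = [0, 1, 2, 3, 4], T = [5]

Max-flow min-cut theorem verified: both equal 10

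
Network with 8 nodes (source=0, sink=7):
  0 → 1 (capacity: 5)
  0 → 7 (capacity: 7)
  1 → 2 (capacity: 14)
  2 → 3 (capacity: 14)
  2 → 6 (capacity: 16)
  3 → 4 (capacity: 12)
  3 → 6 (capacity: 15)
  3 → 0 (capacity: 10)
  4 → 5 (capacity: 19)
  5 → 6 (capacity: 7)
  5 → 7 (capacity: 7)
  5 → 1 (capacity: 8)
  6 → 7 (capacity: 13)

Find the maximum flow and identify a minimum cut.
Max flow = 12, Min cut edges: (0,1), (0,7)

Maximum flow: 12
Minimum cut: (0,1), (0,7)
Partition: S = [0], T = [1, 2, 3, 4, 5, 6, 7]

Max-flow min-cut theorem verified: both equal 12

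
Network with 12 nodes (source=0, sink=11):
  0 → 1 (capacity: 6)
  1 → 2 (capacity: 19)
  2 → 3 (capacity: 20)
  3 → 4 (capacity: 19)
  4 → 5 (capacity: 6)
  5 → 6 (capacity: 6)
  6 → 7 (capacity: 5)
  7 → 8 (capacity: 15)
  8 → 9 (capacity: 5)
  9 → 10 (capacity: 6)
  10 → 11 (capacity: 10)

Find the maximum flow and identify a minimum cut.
Max flow = 5, Min cut edges: (8,9)

Maximum flow: 5
Minimum cut: (8,9)
Partition: S = [0, 1, 2, 3, 4, 5, 6, 7, 8], T = [9, 10, 11]

Max-flow min-cut theorem verified: both equal 5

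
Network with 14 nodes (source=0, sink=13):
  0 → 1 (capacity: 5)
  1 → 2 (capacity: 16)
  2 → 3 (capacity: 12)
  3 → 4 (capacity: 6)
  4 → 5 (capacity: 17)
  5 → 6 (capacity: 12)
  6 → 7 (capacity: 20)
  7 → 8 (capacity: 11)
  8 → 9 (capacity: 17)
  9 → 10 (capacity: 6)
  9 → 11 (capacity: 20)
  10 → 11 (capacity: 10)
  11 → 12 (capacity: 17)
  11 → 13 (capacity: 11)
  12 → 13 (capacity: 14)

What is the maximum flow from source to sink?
Maximum flow = 5

Max flow: 5

Flow assignment:
  0 → 1: 5/5
  1 → 2: 5/16
  2 → 3: 5/12
  3 → 4: 5/6
  4 → 5: 5/17
  5 → 6: 5/12
  6 → 7: 5/20
  7 → 8: 5/11
  8 → 9: 5/17
  9 → 11: 5/20
  11 → 13: 5/11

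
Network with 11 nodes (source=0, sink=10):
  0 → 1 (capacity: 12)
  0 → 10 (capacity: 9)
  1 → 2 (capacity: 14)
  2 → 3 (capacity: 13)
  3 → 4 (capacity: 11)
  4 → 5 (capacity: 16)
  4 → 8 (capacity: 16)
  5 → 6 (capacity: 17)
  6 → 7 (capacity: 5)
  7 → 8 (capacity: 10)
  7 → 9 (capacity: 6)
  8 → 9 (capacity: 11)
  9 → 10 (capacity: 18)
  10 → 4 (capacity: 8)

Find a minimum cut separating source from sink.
Min cut value = 20, edges: (0,10), (3,4)

Min cut value: 20
Partition: S = [0, 1, 2, 3], T = [4, 5, 6, 7, 8, 9, 10]
Cut edges: (0,10), (3,4)

By max-flow min-cut theorem, max flow = min cut = 20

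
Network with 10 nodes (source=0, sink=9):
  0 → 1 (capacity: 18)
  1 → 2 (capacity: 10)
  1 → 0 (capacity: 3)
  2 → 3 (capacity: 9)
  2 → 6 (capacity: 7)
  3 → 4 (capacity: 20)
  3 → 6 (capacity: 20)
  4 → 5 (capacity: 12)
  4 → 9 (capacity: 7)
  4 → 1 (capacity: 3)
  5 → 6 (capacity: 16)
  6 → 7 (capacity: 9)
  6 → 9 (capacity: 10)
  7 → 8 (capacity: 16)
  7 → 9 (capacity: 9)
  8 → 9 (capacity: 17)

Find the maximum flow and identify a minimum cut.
Max flow = 10, Min cut edges: (1,2)

Maximum flow: 10
Minimum cut: (1,2)
Partition: S = [0, 1], T = [2, 3, 4, 5, 6, 7, 8, 9]

Max-flow min-cut theorem verified: both equal 10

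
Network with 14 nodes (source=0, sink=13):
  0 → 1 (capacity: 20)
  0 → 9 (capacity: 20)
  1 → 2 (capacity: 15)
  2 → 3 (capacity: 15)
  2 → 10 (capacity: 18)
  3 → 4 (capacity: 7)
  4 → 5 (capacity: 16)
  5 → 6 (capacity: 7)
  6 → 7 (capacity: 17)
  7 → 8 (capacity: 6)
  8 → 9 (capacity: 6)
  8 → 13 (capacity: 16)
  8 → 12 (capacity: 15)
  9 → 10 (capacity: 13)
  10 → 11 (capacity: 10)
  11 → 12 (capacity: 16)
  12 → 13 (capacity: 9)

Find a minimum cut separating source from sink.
Min cut value = 15, edges: (7,8), (12,13)

Min cut value: 15
Partition: S = [0, 1, 2, 3, 4, 5, 6, 7, 9, 10, 11, 12], T = [8, 13]
Cut edges: (7,8), (12,13)

By max-flow min-cut theorem, max flow = min cut = 15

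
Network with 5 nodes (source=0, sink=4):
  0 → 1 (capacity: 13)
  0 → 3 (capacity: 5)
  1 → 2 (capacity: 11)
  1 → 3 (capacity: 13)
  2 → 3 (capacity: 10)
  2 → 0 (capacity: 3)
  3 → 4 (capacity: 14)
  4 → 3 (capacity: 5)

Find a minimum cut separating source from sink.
Min cut value = 14, edges: (3,4)

Min cut value: 14
Partition: S = [0, 1, 2, 3], T = [4]
Cut edges: (3,4)

By max-flow min-cut theorem, max flow = min cut = 14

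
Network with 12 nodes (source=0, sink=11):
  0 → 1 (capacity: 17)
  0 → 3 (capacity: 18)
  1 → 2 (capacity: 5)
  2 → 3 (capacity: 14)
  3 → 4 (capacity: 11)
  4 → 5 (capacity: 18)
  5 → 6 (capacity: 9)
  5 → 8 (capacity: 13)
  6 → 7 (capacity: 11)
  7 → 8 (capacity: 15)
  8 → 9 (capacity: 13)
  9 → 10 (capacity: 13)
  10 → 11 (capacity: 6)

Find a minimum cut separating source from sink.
Min cut value = 6, edges: (10,11)

Min cut value: 6
Partition: S = [0, 1, 2, 3, 4, 5, 6, 7, 8, 9, 10], T = [11]
Cut edges: (10,11)

By max-flow min-cut theorem, max flow = min cut = 6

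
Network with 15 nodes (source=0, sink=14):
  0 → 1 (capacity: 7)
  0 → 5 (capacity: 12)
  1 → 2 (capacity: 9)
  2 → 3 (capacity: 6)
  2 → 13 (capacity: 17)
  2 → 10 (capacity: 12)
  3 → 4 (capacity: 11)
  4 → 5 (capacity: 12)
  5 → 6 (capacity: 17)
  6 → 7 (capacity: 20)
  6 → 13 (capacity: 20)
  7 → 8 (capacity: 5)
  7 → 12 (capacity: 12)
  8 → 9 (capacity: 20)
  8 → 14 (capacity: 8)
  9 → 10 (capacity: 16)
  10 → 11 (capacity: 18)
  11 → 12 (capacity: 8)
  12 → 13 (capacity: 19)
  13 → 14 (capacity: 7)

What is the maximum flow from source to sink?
Maximum flow = 12

Max flow: 12

Flow assignment:
  0 → 1: 7/7
  0 → 5: 5/12
  1 → 2: 7/9
  2 → 13: 7/17
  5 → 6: 5/17
  6 → 7: 5/20
  7 → 8: 5/5
  8 → 14: 5/8
  13 → 14: 7/7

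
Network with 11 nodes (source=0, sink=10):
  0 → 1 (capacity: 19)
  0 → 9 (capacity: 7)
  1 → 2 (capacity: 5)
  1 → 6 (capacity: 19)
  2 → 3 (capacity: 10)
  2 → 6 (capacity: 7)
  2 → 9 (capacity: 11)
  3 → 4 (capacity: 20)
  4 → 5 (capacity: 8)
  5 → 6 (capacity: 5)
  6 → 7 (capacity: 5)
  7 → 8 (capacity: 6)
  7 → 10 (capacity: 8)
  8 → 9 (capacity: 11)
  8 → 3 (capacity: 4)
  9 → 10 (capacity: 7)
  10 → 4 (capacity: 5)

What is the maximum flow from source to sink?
Maximum flow = 12

Max flow: 12

Flow assignment:
  0 → 1: 5/19
  0 → 9: 7/7
  1 → 2: 5/5
  2 → 3: 5/10
  3 → 4: 5/20
  4 → 5: 5/8
  5 → 6: 5/5
  6 → 7: 5/5
  7 → 10: 5/8
  9 → 10: 7/7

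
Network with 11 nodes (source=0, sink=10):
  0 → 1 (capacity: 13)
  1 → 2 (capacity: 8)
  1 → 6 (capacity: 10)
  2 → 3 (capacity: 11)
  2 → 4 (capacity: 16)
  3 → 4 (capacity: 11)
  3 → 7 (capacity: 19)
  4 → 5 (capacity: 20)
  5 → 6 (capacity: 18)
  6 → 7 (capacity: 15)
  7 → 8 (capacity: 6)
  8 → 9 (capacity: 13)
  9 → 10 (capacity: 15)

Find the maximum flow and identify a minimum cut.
Max flow = 6, Min cut edges: (7,8)

Maximum flow: 6
Minimum cut: (7,8)
Partition: S = [0, 1, 2, 3, 4, 5, 6, 7], T = [8, 9, 10]

Max-flow min-cut theorem verified: both equal 6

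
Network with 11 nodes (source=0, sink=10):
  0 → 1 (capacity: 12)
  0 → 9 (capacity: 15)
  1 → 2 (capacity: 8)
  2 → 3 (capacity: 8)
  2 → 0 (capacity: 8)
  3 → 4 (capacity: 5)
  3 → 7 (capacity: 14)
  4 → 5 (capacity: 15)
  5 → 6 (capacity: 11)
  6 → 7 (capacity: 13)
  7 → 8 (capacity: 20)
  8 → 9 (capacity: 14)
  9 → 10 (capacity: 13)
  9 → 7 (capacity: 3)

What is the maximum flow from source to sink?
Maximum flow = 13

Max flow: 13

Flow assignment:
  0 → 1: 8/12
  0 → 9: 5/15
  1 → 2: 8/8
  2 → 3: 8/8
  3 → 7: 8/14
  7 → 8: 8/20
  8 → 9: 8/14
  9 → 10: 13/13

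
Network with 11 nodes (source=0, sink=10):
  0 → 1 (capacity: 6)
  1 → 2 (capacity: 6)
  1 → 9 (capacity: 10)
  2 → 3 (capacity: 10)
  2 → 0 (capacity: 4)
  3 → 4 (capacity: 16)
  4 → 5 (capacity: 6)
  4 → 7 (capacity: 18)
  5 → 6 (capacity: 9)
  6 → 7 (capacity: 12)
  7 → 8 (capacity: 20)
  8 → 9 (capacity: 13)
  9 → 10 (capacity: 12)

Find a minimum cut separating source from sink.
Min cut value = 6, edges: (0,1)

Min cut value: 6
Partition: S = [0], T = [1, 2, 3, 4, 5, 6, 7, 8, 9, 10]
Cut edges: (0,1)

By max-flow min-cut theorem, max flow = min cut = 6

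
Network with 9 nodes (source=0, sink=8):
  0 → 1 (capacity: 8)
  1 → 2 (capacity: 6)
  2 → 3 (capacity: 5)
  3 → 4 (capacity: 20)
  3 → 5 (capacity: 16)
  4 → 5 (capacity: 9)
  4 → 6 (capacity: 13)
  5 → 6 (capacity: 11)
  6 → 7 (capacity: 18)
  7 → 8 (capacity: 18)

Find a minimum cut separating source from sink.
Min cut value = 5, edges: (2,3)

Min cut value: 5
Partition: S = [0, 1, 2], T = [3, 4, 5, 6, 7, 8]
Cut edges: (2,3)

By max-flow min-cut theorem, max flow = min cut = 5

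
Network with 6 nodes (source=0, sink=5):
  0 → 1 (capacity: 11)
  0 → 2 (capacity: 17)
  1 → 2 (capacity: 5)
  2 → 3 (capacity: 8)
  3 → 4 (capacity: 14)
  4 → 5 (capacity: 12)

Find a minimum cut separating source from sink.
Min cut value = 8, edges: (2,3)

Min cut value: 8
Partition: S = [0, 1, 2], T = [3, 4, 5]
Cut edges: (2,3)

By max-flow min-cut theorem, max flow = min cut = 8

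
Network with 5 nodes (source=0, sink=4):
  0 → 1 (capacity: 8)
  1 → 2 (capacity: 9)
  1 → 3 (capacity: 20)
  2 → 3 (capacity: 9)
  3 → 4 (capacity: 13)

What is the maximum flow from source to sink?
Maximum flow = 8

Max flow: 8

Flow assignment:
  0 → 1: 8/8
  1 → 3: 8/20
  3 → 4: 8/13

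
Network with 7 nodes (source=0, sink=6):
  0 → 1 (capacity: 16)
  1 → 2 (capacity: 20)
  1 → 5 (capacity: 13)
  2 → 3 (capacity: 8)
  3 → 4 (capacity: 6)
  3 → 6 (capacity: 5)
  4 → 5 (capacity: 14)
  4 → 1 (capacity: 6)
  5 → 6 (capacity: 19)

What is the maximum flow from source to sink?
Maximum flow = 16

Max flow: 16

Flow assignment:
  0 → 1: 16/16
  1 → 2: 3/20
  1 → 5: 13/13
  2 → 3: 3/8
  3 → 6: 3/5
  5 → 6: 13/19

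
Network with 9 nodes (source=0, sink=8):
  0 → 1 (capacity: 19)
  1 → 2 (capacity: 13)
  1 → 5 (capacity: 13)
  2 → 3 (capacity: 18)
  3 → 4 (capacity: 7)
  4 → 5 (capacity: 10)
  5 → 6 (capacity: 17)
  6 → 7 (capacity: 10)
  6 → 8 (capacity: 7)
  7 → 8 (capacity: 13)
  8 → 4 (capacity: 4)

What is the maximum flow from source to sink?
Maximum flow = 17

Max flow: 17

Flow assignment:
  0 → 1: 17/19
  1 → 2: 6/13
  1 → 5: 11/13
  2 → 3: 6/18
  3 → 4: 6/7
  4 → 5: 6/10
  5 → 6: 17/17
  6 → 7: 10/10
  6 → 8: 7/7
  7 → 8: 10/13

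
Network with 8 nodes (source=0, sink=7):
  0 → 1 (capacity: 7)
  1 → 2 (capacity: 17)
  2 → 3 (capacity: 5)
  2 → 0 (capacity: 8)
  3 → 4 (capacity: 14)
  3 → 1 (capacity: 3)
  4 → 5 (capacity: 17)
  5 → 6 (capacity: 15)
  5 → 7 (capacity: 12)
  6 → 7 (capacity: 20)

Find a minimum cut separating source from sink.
Min cut value = 5, edges: (2,3)

Min cut value: 5
Partition: S = [0, 1, 2], T = [3, 4, 5, 6, 7]
Cut edges: (2,3)

By max-flow min-cut theorem, max flow = min cut = 5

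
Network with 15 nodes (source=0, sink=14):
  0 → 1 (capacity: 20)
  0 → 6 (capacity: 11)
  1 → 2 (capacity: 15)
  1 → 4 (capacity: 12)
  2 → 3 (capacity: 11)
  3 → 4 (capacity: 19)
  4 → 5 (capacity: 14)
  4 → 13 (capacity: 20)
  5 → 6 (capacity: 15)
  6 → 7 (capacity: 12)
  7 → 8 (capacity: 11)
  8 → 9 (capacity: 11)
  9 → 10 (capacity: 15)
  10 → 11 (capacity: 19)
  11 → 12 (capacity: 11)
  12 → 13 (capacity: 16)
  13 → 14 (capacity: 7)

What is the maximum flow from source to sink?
Maximum flow = 7

Max flow: 7

Flow assignment:
  0 → 1: 7/20
  1 → 2: 7/15
  2 → 3: 7/11
  3 → 4: 7/19
  4 → 5: 7/14
  5 → 6: 7/15
  6 → 7: 7/12
  7 → 8: 7/11
  8 → 9: 7/11
  9 → 10: 7/15
  10 → 11: 7/19
  11 → 12: 7/11
  12 → 13: 7/16
  13 → 14: 7/7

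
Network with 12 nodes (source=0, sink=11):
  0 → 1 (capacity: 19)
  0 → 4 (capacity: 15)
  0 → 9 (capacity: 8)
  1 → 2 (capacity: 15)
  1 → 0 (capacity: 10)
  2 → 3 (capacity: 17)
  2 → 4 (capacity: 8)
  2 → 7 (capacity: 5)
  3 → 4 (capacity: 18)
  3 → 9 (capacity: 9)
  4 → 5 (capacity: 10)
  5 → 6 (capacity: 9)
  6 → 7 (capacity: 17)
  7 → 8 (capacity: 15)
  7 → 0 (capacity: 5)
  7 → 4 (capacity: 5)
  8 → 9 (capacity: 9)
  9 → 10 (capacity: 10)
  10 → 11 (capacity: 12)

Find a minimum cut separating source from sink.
Min cut value = 10, edges: (9,10)

Min cut value: 10
Partition: S = [0, 1, 2, 3, 4, 5, 6, 7, 8, 9], T = [10, 11]
Cut edges: (9,10)

By max-flow min-cut theorem, max flow = min cut = 10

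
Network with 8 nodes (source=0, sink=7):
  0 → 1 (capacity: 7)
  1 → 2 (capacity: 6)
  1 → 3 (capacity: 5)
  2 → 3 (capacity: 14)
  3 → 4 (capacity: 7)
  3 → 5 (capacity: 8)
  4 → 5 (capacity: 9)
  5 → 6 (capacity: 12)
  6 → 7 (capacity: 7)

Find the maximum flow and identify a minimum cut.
Max flow = 7, Min cut edges: (6,7)

Maximum flow: 7
Minimum cut: (6,7)
Partition: S = [0, 1, 2, 3, 4, 5, 6], T = [7]

Max-flow min-cut theorem verified: both equal 7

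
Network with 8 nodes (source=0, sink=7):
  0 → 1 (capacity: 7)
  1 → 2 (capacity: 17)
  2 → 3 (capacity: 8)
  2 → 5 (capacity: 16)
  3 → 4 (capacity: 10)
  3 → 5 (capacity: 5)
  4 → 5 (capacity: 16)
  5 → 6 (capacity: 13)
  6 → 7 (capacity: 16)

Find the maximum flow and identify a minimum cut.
Max flow = 7, Min cut edges: (0,1)

Maximum flow: 7
Minimum cut: (0,1)
Partition: S = [0], T = [1, 2, 3, 4, 5, 6, 7]

Max-flow min-cut theorem verified: both equal 7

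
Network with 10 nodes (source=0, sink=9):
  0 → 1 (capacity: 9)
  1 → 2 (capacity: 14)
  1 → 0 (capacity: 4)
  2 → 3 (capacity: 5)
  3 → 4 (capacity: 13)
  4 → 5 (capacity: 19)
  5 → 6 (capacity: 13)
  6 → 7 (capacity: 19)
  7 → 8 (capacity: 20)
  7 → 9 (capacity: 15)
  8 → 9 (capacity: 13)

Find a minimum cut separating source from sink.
Min cut value = 5, edges: (2,3)

Min cut value: 5
Partition: S = [0, 1, 2], T = [3, 4, 5, 6, 7, 8, 9]
Cut edges: (2,3)

By max-flow min-cut theorem, max flow = min cut = 5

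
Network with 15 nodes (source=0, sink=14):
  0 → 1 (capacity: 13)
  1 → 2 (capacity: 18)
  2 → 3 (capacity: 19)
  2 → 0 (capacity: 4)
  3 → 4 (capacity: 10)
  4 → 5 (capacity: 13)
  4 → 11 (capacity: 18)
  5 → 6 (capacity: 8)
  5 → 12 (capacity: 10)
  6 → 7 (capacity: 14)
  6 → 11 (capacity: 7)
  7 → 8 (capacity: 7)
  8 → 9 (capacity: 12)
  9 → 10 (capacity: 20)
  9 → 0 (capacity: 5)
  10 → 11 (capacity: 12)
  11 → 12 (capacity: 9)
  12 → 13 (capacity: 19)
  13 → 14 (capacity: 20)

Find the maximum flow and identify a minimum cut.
Max flow = 10, Min cut edges: (3,4)

Maximum flow: 10
Minimum cut: (3,4)
Partition: S = [0, 1, 2, 3], T = [4, 5, 6, 7, 8, 9, 10, 11, 12, 13, 14]

Max-flow min-cut theorem verified: both equal 10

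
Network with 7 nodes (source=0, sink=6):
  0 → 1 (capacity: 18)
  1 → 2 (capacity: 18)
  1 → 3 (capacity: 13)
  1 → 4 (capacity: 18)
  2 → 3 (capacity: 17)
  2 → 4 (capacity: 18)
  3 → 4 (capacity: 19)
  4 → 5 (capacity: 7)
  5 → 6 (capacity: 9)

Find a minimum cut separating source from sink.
Min cut value = 7, edges: (4,5)

Min cut value: 7
Partition: S = [0, 1, 2, 3, 4], T = [5, 6]
Cut edges: (4,5)

By max-flow min-cut theorem, max flow = min cut = 7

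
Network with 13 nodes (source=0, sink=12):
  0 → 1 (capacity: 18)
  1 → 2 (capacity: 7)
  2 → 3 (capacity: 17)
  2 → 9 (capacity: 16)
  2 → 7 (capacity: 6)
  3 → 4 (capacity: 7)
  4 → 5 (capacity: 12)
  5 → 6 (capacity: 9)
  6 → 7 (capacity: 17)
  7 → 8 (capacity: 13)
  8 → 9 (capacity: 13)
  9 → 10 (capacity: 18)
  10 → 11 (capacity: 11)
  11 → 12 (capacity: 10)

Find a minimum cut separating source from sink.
Min cut value = 7, edges: (1,2)

Min cut value: 7
Partition: S = [0, 1], T = [2, 3, 4, 5, 6, 7, 8, 9, 10, 11, 12]
Cut edges: (1,2)

By max-flow min-cut theorem, max flow = min cut = 7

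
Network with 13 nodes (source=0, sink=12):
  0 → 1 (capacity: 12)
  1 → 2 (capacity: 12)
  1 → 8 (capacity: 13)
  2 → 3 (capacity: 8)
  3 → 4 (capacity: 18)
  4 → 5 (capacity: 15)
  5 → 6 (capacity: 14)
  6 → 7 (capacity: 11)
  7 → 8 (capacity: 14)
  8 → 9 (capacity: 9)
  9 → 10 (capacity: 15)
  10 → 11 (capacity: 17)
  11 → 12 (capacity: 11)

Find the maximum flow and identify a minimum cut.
Max flow = 9, Min cut edges: (8,9)

Maximum flow: 9
Minimum cut: (8,9)
Partition: S = [0, 1, 2, 3, 4, 5, 6, 7, 8], T = [9, 10, 11, 12]

Max-flow min-cut theorem verified: both equal 9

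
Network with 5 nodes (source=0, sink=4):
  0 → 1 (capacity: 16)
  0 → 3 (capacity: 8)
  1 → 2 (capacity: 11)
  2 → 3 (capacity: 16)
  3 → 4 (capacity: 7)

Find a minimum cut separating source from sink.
Min cut value = 7, edges: (3,4)

Min cut value: 7
Partition: S = [0, 1, 2, 3], T = [4]
Cut edges: (3,4)

By max-flow min-cut theorem, max flow = min cut = 7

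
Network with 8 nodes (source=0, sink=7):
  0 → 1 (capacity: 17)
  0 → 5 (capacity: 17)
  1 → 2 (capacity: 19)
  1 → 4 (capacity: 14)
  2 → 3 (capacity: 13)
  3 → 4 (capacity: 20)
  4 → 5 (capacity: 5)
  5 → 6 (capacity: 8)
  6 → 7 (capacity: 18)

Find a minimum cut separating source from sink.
Min cut value = 8, edges: (5,6)

Min cut value: 8
Partition: S = [0, 1, 2, 3, 4, 5], T = [6, 7]
Cut edges: (5,6)

By max-flow min-cut theorem, max flow = min cut = 8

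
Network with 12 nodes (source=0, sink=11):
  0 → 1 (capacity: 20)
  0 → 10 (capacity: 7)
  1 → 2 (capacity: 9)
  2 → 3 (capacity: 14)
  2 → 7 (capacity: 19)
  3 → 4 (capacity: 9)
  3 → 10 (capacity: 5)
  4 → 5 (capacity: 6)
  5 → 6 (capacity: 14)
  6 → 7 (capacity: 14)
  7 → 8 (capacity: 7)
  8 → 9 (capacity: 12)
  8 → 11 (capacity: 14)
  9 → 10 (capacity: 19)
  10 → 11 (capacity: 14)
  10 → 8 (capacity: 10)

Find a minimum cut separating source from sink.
Min cut value = 16, edges: (0,10), (1,2)

Min cut value: 16
Partition: S = [0, 1], T = [2, 3, 4, 5, 6, 7, 8, 9, 10, 11]
Cut edges: (0,10), (1,2)

By max-flow min-cut theorem, max flow = min cut = 16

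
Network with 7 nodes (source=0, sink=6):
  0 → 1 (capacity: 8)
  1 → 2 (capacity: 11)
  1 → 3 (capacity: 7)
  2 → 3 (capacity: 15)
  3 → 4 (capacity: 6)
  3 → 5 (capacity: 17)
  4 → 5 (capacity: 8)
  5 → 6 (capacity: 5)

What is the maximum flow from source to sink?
Maximum flow = 5

Max flow: 5

Flow assignment:
  0 → 1: 5/8
  1 → 2: 1/11
  1 → 3: 4/7
  2 → 3: 1/15
  3 → 5: 5/17
  5 → 6: 5/5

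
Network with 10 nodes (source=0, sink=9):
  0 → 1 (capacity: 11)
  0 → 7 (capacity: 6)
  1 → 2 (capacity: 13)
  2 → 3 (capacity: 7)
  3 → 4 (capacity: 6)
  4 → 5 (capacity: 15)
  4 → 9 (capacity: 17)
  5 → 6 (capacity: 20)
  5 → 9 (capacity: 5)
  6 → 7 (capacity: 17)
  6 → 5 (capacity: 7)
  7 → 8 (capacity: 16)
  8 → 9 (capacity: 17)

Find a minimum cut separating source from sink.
Min cut value = 12, edges: (0,7), (3,4)

Min cut value: 12
Partition: S = [0, 1, 2, 3], T = [4, 5, 6, 7, 8, 9]
Cut edges: (0,7), (3,4)

By max-flow min-cut theorem, max flow = min cut = 12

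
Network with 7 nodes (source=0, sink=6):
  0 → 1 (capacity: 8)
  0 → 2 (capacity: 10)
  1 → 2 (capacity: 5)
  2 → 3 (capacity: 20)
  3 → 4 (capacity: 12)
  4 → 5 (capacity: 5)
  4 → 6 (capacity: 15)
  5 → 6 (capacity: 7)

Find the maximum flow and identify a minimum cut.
Max flow = 12, Min cut edges: (3,4)

Maximum flow: 12
Minimum cut: (3,4)
Partition: S = [0, 1, 2, 3], T = [4, 5, 6]

Max-flow min-cut theorem verified: both equal 12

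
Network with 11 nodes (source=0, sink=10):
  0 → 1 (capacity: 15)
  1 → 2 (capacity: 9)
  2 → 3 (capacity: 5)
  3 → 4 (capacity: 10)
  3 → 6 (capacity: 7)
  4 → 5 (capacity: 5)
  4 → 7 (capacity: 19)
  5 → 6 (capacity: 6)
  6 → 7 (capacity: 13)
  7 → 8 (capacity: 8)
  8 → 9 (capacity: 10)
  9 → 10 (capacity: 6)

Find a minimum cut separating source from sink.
Min cut value = 5, edges: (2,3)

Min cut value: 5
Partition: S = [0, 1, 2], T = [3, 4, 5, 6, 7, 8, 9, 10]
Cut edges: (2,3)

By max-flow min-cut theorem, max flow = min cut = 5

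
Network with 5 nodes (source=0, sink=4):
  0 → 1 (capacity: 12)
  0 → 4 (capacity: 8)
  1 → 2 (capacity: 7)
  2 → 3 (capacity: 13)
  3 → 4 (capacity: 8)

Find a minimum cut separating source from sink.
Min cut value = 15, edges: (0,4), (1,2)

Min cut value: 15
Partition: S = [0, 1], T = [2, 3, 4]
Cut edges: (0,4), (1,2)

By max-flow min-cut theorem, max flow = min cut = 15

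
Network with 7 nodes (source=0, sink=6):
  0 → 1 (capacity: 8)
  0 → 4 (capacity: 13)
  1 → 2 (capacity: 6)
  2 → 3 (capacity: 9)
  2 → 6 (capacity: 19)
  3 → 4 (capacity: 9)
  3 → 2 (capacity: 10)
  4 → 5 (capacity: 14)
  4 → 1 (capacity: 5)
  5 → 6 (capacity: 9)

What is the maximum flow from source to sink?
Maximum flow = 15

Max flow: 15

Flow assignment:
  0 → 1: 6/8
  0 → 4: 9/13
  1 → 2: 6/6
  2 → 6: 6/19
  4 → 5: 9/14
  5 → 6: 9/9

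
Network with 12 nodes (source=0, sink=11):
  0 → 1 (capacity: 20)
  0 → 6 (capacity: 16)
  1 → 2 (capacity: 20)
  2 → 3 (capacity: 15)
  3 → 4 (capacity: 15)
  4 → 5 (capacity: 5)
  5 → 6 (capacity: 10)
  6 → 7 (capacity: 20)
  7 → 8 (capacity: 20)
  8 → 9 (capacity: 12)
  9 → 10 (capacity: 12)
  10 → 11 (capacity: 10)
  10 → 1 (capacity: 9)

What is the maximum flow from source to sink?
Maximum flow = 10

Max flow: 10

Flow assignment:
  0 → 1: 3/20
  0 → 6: 7/16
  1 → 2: 5/20
  2 → 3: 5/15
  3 → 4: 5/15
  4 → 5: 5/5
  5 → 6: 5/10
  6 → 7: 12/20
  7 → 8: 12/20
  8 → 9: 12/12
  9 → 10: 12/12
  10 → 11: 10/10
  10 → 1: 2/9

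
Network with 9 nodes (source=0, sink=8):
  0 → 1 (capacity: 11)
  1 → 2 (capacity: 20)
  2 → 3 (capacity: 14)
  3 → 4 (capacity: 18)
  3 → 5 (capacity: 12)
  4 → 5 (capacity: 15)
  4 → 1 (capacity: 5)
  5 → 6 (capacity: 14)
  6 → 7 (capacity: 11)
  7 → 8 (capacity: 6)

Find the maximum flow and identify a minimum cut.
Max flow = 6, Min cut edges: (7,8)

Maximum flow: 6
Minimum cut: (7,8)
Partition: S = [0, 1, 2, 3, 4, 5, 6, 7], T = [8]

Max-flow min-cut theorem verified: both equal 6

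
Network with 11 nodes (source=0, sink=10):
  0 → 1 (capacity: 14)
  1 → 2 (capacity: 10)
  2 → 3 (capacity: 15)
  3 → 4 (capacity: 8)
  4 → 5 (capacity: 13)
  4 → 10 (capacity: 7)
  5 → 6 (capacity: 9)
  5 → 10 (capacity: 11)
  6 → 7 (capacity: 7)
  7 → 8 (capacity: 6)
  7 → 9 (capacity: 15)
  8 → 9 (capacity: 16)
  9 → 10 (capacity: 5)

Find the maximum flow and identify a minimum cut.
Max flow = 8, Min cut edges: (3,4)

Maximum flow: 8
Minimum cut: (3,4)
Partition: S = [0, 1, 2, 3], T = [4, 5, 6, 7, 8, 9, 10]

Max-flow min-cut theorem verified: both equal 8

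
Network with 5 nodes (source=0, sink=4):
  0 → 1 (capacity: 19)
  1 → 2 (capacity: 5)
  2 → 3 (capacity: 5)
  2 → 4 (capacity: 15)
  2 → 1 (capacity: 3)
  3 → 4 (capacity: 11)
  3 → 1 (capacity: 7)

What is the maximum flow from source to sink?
Maximum flow = 5

Max flow: 5

Flow assignment:
  0 → 1: 5/19
  1 → 2: 5/5
  2 → 4: 5/15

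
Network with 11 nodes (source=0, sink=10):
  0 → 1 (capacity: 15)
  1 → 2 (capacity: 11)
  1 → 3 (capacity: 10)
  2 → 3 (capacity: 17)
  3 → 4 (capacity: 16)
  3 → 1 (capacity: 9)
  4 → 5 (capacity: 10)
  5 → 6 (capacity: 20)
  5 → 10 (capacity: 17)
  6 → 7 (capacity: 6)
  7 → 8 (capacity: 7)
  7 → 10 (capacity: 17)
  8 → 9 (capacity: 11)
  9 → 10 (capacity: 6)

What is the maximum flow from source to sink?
Maximum flow = 10

Max flow: 10

Flow assignment:
  0 → 1: 10/15
  1 → 3: 10/10
  3 → 4: 10/16
  4 → 5: 10/10
  5 → 10: 10/17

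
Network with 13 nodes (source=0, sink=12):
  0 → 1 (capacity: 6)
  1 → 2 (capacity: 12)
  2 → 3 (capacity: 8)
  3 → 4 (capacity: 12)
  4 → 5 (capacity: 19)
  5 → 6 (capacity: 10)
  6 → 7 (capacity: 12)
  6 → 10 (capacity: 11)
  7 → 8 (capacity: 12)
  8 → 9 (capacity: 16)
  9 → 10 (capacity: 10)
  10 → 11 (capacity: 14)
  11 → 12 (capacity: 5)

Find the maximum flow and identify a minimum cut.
Max flow = 5, Min cut edges: (11,12)

Maximum flow: 5
Minimum cut: (11,12)
Partition: S = [0, 1, 2, 3, 4, 5, 6, 7, 8, 9, 10, 11], T = [12]

Max-flow min-cut theorem verified: both equal 5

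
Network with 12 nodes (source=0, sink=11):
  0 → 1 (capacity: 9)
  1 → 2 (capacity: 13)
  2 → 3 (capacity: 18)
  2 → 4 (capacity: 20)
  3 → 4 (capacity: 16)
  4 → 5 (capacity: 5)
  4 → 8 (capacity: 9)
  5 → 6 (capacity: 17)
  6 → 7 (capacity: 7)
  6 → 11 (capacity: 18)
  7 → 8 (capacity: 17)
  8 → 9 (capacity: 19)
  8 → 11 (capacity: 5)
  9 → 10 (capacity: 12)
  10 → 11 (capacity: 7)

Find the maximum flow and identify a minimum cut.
Max flow = 9, Min cut edges: (0,1)

Maximum flow: 9
Minimum cut: (0,1)
Partition: S = [0], T = [1, 2, 3, 4, 5, 6, 7, 8, 9, 10, 11]

Max-flow min-cut theorem verified: both equal 9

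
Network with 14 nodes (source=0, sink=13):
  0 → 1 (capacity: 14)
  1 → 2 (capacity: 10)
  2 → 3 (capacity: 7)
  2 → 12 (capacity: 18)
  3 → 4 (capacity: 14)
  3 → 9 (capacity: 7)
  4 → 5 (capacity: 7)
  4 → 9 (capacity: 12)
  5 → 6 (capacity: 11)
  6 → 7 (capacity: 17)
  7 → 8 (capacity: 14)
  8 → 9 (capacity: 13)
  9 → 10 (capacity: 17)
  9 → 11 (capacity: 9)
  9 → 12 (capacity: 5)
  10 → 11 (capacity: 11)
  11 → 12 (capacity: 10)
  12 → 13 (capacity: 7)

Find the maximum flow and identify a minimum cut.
Max flow = 7, Min cut edges: (12,13)

Maximum flow: 7
Minimum cut: (12,13)
Partition: S = [0, 1, 2, 3, 4, 5, 6, 7, 8, 9, 10, 11, 12], T = [13]

Max-flow min-cut theorem verified: both equal 7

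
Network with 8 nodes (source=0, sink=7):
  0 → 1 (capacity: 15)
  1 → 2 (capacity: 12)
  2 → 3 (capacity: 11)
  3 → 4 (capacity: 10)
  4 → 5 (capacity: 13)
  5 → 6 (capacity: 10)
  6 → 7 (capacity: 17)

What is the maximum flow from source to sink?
Maximum flow = 10

Max flow: 10

Flow assignment:
  0 → 1: 10/15
  1 → 2: 10/12
  2 → 3: 10/11
  3 → 4: 10/10
  4 → 5: 10/13
  5 → 6: 10/10
  6 → 7: 10/17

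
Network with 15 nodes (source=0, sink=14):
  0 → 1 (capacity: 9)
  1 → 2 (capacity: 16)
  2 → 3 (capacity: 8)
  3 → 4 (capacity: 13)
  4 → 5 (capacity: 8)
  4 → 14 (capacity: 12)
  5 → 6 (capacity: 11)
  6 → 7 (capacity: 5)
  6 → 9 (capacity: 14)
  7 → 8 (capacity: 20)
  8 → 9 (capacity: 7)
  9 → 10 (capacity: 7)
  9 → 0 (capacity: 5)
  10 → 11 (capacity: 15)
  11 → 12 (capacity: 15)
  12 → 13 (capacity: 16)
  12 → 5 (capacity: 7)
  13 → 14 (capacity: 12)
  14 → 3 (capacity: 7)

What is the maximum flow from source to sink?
Maximum flow = 8

Max flow: 8

Flow assignment:
  0 → 1: 8/9
  1 → 2: 8/16
  2 → 3: 8/8
  3 → 4: 8/13
  4 → 14: 8/12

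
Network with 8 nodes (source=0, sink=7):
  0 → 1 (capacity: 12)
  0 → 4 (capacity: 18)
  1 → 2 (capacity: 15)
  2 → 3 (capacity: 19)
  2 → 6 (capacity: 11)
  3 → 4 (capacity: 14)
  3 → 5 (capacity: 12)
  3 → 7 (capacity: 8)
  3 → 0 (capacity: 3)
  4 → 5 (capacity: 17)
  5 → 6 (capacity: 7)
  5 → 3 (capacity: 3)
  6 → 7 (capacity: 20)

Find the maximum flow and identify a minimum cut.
Max flow = 22, Min cut edges: (0,1), (5,6), (5,3)

Maximum flow: 22
Minimum cut: (0,1), (5,6), (5,3)
Partition: S = [0, 4, 5], T = [1, 2, 3, 6, 7]

Max-flow min-cut theorem verified: both equal 22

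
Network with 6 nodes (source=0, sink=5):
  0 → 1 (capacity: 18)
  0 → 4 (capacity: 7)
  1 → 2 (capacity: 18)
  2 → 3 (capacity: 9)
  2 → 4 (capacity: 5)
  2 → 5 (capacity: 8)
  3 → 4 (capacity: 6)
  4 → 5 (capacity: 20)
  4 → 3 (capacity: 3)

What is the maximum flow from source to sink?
Maximum flow = 25

Max flow: 25

Flow assignment:
  0 → 1: 18/18
  0 → 4: 7/7
  1 → 2: 18/18
  2 → 3: 5/9
  2 → 4: 5/5
  2 → 5: 8/8
  3 → 4: 5/6
  4 → 5: 17/20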